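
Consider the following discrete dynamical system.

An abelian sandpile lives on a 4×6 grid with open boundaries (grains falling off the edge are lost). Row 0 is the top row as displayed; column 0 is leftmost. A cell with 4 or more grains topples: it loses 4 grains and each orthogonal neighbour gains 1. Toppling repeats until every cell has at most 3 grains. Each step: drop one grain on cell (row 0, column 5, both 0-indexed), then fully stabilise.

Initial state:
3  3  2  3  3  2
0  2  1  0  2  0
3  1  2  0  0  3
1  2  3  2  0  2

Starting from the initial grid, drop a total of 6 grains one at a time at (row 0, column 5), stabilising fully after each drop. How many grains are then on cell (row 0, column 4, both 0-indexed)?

[0] 3  3  2  3  3  2
0  2  1  0  2  0
3  1  2  0  0  3
1  2  3  2  0  2
[1] 3  3  2  3  3  3
0  2  1  0  2  0
3  1  2  0  0  3
1  2  3  2  0  2
[2] 3  3  3  0  1  1
0  2  1  1  3  1
3  1  2  0  0  3
1  2  3  2  0  2
[3] 3  3  3  0  1  2
0  2  1  1  3  1
3  1  2  0  0  3
1  2  3  2  0  2
[4] 3  3  3  0  1  3
0  2  1  1  3  1
3  1  2  0  0  3
1  2  3  2  0  2
[5] 3  3  3  0  2  0
0  2  1  1  3  2
3  1  2  0  0  3
1  2  3  2  0  2
[6] 3  3  3  0  2  1
0  2  1  1  3  2
3  1  2  0  0  3
1  2  3  2  0  2

2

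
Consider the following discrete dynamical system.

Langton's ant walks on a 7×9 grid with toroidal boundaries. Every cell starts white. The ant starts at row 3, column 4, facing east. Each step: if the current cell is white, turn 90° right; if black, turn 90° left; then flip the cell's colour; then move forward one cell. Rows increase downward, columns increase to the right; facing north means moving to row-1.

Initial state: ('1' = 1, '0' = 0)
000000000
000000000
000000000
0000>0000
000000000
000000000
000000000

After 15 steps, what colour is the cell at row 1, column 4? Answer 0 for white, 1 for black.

1

0) 000000000
000000000
000000000
0000>0000
000000000
000000000
000000000
1) 000000000
000000000
000000000
000010000
0000v0000
000000000
000000000
2) 000000000
000000000
000000000
000010000
000<10000
000000000
000000000
3) 000000000
000000000
000000000
000^10000
000110000
000000000
000000000
4) 000000000
000000000
000000000
0001>0000
000110000
000000000
000000000
5) 000000000
000000000
0000^0000
000100000
000110000
000000000
000000000
6) 000000000
000000000
00001>000
000100000
000110000
000000000
000000000
7) 000000000
000000000
000011000
00010v000
000110000
000000000
000000000
8) 000000000
000000000
000011000
0001<1000
000110000
000000000
000000000
9) 000000000
000000000
0000^1000
000111000
000110000
000000000
000000000
10) 000000000
000000000
000<01000
000111000
000110000
000000000
000000000
11) 000000000
000^00000
000101000
000111000
000110000
000000000
000000000
12) 000000000
0001>0000
000101000
000111000
000110000
000000000
000000000
13) 000000000
000110000
0001v1000
000111000
000110000
000000000
000000000
14) 000000000
000110000
000<11000
000111000
000110000
000000000
000000000
15) 000000000
000110000
000011000
000v11000
000110000
000000000
000000000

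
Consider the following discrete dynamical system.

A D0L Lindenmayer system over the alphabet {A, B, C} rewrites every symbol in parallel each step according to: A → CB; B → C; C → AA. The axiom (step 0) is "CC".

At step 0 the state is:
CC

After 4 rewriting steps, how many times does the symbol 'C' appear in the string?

8

step 0: CC
step 1: AAAA
step 2: CBCBCBCB
step 3: AACAACAACAAC
step 4: CBCBAACBCBAACBCBAACBCBAA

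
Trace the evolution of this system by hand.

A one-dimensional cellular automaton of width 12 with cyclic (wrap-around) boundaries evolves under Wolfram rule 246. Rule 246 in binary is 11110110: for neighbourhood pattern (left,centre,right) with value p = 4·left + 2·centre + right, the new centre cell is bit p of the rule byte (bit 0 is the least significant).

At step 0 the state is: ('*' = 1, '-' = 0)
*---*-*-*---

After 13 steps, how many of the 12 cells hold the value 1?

10

gen 0: *---*-*-*---
gen 1: **-*******-*
gen 2: ***-*******-
gen 3: -***-*******
gen 4: *-***-******
gen 5: **-***-*****
gen 6: ***-***-****
gen 7: ****-***-***
gen 8: *****-***-**
gen 9: ******-***-*
gen 10: *******-***-
gen 11: -*******-***
gen 12: *-*******-**
gen 13: **-*******-*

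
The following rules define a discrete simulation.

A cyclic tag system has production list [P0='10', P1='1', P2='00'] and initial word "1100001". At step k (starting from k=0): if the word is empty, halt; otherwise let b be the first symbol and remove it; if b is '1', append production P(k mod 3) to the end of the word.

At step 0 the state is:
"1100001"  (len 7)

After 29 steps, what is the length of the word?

step 0: "1100001"  (len 7)
step 1: "10000110"  (len 8)
step 2: "00001101"  (len 8)
step 3: "0001101"  (len 7)
step 4: "001101"  (len 6)
step 5: "01101"  (len 5)
step 6: "1101"  (len 4)
step 7: "10110"  (len 5)
step 8: "01101"  (len 5)
step 9: "1101"  (len 4)
step 10: "10110"  (len 5)
step 11: "01101"  (len 5)
step 12: "1101"  (len 4)
step 13: "10110"  (len 5)
step 14: "01101"  (len 5)
step 15: "1101"  (len 4)
step 16: "10110"  (len 5)
step 17: "01101"  (len 5)
step 18: "1101"  (len 4)
step 19: "10110"  (len 5)
step 20: "01101"  (len 5)
step 21: "1101"  (len 4)
step 22: "10110"  (len 5)
step 23: "01101"  (len 5)
step 24: "1101"  (len 4)
step 25: "10110"  (len 5)
step 26: "01101"  (len 5)
step 27: "1101"  (len 4)
step 28: "10110"  (len 5)
step 29: "01101"  (len 5)

5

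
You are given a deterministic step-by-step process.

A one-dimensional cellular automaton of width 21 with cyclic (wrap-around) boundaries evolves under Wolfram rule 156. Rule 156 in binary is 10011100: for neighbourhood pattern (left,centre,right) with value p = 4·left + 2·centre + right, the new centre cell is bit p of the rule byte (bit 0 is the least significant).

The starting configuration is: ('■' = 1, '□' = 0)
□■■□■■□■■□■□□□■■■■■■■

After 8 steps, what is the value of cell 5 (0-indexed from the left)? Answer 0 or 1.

0) □■■□■■□■■□■□□□■■■■■■■
1) □■□□■□□■□□■■□□■■■■■■□
2) □■■□■■□■■□■□■□■■■■■□■
3) □■□□■□□■□□■□■□■■■■□□■
4) □■■□■■□■■□■□■□■■■□■□■
5) □■□□■□□■□□■□■□■■□□■□■
6) □■■□■■□■■□■□■□■□■□■□■
7) □■□□■□□■□□■□■□■□■□■□■
8) □■■□■■□■■□■□■□■□■□■□■

1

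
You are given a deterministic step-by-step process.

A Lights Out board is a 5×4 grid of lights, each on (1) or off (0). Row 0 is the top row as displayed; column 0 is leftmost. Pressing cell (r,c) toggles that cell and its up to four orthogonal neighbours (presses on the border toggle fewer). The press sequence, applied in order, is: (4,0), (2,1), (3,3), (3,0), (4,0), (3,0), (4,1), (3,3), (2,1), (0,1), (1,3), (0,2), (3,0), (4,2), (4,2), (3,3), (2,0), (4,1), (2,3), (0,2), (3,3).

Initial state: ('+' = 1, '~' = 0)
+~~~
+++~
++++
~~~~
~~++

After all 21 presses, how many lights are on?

10

step 0: +~~~
+++~
++++
~~~~
~~++
step 1: +~~~
+++~
++++
+~~~
++++
step 2: +~~~
+~+~
~~~+
++~~
++++
step 3: +~~~
+~+~
~~~~
++++
+++~
step 4: +~~~
+~+~
+~~~
~~++
~++~
step 5: +~~~
+~+~
+~~~
+~++
+~+~
step 6: +~~~
+~+~
~~~~
~+++
~~+~
step 7: +~~~
+~+~
~~~~
~~++
++~~
step 8: +~~~
+~+~
~~~+
~~~~
++~+
step 9: +~~~
+++~
++++
~+~~
++~+
step 10: ~++~
+~+~
++++
~+~~
++~+
step 11: ~+++
+~~+
+++~
~+~~
++~+
step 12: ~~~~
+~++
+++~
~+~~
++~+
step 13: ~~~~
+~++
~++~
+~~~
~+~+
step 14: ~~~~
+~++
~++~
+~+~
~~+~
step 15: ~~~~
+~++
~++~
+~~~
~+~+
step 16: ~~~~
+~++
~+++
+~++
~+~~
step 17: ~~~~
~~++
+~++
~~++
~+~~
step 18: ~~~~
~~++
+~++
~+++
+~+~
step 19: ~~~~
~~+~
+~~~
~++~
+~+~
step 20: ~+++
~~~~
+~~~
~++~
+~+~
step 21: ~+++
~~~~
+~~+
~+~+
+~++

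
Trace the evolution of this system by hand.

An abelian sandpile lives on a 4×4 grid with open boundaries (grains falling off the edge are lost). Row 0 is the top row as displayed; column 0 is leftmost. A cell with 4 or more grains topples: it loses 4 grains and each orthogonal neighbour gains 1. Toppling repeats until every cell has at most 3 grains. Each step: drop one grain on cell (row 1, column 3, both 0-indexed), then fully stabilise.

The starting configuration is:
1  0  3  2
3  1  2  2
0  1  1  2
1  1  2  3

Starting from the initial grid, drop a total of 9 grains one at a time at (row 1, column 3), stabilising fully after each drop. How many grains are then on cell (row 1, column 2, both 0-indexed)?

2

[0] 1  0  3  2
3  1  2  2
0  1  1  2
1  1  2  3
[1] 1  0  3  2
3  1  2  3
0  1  1  2
1  1  2  3
[2] 1  0  3  3
3  1  3  0
0  1  1  3
1  1  2  3
[3] 1  0  3  3
3  1  3  1
0  1  1  3
1  1  2  3
[4] 1  0  3  3
3  1  3  2
0  1  1  3
1  1  2  3
[5] 1  0  3  3
3  1  3  3
0  1  1  3
1  1  2  3
[6] 1  1  1  1
3  2  1  3
0  1  3  1
1  1  3  0
[7] 1  1  1  2
3  2  2  0
0  1  3  2
1  1  3  0
[8] 1  1  1  2
3  2  2  1
0  1  3  2
1  1  3  0
[9] 1  1  1  2
3  2  2  2
0  1  3  2
1  1  3  0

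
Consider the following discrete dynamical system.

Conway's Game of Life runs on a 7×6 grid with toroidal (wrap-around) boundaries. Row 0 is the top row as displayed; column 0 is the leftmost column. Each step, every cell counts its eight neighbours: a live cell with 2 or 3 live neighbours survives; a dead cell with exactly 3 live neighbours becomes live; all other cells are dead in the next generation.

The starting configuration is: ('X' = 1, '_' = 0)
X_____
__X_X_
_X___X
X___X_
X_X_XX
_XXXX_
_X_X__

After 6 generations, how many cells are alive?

3

0) X_____
__X_X_
_X___X
X___X_
X_X_XX
_XXXX_
_X_X__
1) _XXX__
XX___X
XX_XXX
___XX_
X_X___
______
XX_XX_
2) ___X__
______
_X_X__
______
___X__
X_XX_X
XX_XX_
3) __XXX_
__X___
______
__X___
__XXX_
X____X
XX____
4) __XX__
__X___
______
__X___
_XXXXX
X_XXXX
XXXXX_
5) ____X_
__XX__
______
_XX_X_
______
______
X_____
6) ___X__
___X__
_X____
______
______
______
______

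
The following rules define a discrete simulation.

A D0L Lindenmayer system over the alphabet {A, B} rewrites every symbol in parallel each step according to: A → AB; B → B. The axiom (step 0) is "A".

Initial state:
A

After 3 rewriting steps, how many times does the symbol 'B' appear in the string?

step 0: A
step 1: AB
step 2: ABB
step 3: ABBB

3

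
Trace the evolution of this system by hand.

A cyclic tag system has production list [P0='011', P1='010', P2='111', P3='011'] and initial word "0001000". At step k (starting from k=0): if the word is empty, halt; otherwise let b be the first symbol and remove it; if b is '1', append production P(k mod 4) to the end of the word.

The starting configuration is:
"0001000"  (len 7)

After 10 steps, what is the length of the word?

step 0: "0001000"  (len 7)
step 1: "001000"  (len 6)
step 2: "01000"  (len 5)
step 3: "1000"  (len 4)
step 4: "000011"  (len 6)
step 5: "00011"  (len 5)
step 6: "0011"  (len 4)
step 7: "011"  (len 3)
step 8: "11"  (len 2)
step 9: "1011"  (len 4)
step 10: "011010"  (len 6)

6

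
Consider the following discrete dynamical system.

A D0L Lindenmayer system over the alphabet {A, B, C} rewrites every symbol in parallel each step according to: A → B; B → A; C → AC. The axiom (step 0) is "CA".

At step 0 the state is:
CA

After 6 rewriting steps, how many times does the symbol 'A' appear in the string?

4

[0] CA
[1] ACB
[2] BACA
[3] ABACB
[4] BABACA
[5] ABABACB
[6] BABABACA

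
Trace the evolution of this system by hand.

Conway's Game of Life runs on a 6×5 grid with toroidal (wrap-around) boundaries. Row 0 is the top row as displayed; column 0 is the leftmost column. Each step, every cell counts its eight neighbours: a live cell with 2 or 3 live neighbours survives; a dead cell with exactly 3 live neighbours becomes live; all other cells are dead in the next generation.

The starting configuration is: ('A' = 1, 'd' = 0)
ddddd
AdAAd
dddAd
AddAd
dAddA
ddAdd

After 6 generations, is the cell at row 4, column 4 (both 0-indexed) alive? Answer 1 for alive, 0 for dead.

0) ddddd
AdAAd
dddAd
AddAd
dAddA
ddAdd
1) dAAAd
ddAAA
dAdAd
AdAAd
AAAAA
ddddd
2) dAddA
AdddA
AAddd
ddddd
Adddd
ddddd
3) ddddA
ddddA
AAddA
AAddd
ddddd
Adddd
4) AdddA
dddAA
dAddA
dAddA
AAddd
ddddd
5) AddAA
dddAd
ddAdA
dAAdA
AAddd
dAddA
6) AdAAd
AdAdd
AAAdA
ddAdA
dddAA
dAAAd

1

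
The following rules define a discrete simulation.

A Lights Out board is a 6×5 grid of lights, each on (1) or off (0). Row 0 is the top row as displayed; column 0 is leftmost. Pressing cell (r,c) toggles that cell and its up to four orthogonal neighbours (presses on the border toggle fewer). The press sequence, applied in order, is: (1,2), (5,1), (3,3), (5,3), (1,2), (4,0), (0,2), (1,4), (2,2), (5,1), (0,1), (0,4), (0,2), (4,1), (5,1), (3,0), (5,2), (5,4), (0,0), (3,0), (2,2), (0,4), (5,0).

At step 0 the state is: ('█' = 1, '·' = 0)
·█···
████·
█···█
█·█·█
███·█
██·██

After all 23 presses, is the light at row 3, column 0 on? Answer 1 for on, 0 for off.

k=0  ·█···
████·
█···█
█·█·█
███·█
██·██
k=1  ·██··
█····
█·█·█
█·█·█
███·█
██·██
k=2  ·██··
█····
█·█·█
█·█·█
█·█·█
··███
k=3  ·██··
█····
█·███
█··█·
█·███
··███
k=4  ·██··
█····
█·███
█··█·
█·█·█
·····
k=5  ·█···
████·
█··██
█··█·
█·█·█
·····
k=6  ·█···
████·
█··██
···█·
·██·█
█····
k=7  ··██·
██·█·
█··██
···█·
·██·█
█····
k=8  ··███
██··█
█··█·
···█·
·██·█
█····
k=9  ··███
███·█
███··
··██·
·██·█
█····
k=10  ··███
███·█
███··
··██·
··█·█
·██··
k=11  ██·██
█·█·█
███··
··██·
··█·█
·██··
k=12  ██···
█·█··
███··
··██·
··█·█
·██··
k=13  █·██·
█····
███··
··██·
··█·█
·██··
k=14  █·██·
█····
███··
·███·
██··█
··█··
k=15  █·██·
█····
███··
·███·
█···█
██···
k=16  █·██·
█····
·██··
█·██·
····█
██···
k=17  █·██·
█····
·██··
█·██·
··█·█
█·██·
k=18  █·██·
█····
·██··
█·██·
··█··
█·█·█
k=19  ·███·
·····
·██··
█·██·
··█··
█·█·█
k=20  ·███·
·····
███··
·███·
█·█··
█·█·█
k=21  ·███·
··█··
█··█·
·█·█·
█·█··
█·█·█
k=22  ·██·█
··█·█
█··█·
·█·█·
█·█··
█·█·█
k=23  ·██·█
··█·█
█··█·
·█·█·
··█··
·██·█

0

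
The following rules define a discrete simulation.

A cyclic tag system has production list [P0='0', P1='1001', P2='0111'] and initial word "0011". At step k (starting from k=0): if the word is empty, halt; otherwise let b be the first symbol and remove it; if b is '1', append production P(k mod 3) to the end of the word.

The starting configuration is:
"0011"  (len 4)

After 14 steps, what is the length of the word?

gen 0: "0011"  (len 4)
gen 1: "011"  (len 3)
gen 2: "11"  (len 2)
gen 3: "10111"  (len 5)
gen 4: "01110"  (len 5)
gen 5: "1110"  (len 4)
gen 6: "1100111"  (len 7)
gen 7: "1001110"  (len 7)
gen 8: "0011101001"  (len 10)
gen 9: "011101001"  (len 9)
gen 10: "11101001"  (len 8)
gen 11: "11010011001"  (len 11)
gen 12: "10100110010111"  (len 14)
gen 13: "01001100101110"  (len 14)
gen 14: "1001100101110"  (len 13)

13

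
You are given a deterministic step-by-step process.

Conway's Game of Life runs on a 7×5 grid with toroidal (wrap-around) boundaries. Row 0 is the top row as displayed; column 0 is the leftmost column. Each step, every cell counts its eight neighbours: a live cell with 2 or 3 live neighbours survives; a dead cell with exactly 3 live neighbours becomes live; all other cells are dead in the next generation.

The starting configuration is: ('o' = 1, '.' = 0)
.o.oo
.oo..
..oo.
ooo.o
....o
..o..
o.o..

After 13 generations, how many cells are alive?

[0] .o.oo
.oo..
..oo.
ooo.o
....o
..o..
o.o..
[1] ...oo
oo..o
....o
ooo.o
..o.o
.o.o.
o.o.o
[2] ..o..
.....
..o..
.oo.o
....o
.o...
ooo..
[3] ..o..
.....
.ooo.
ooo..
.ooo.
.oo..
o.o..
[4] .o...
.o.o.
o..o.
o...o
...o.
o....
..oo.
[5] .o.o.
oo..o
oooo.
o..o.
o....
..ooo
.oo..
[6] ...oo
.....
...o.
o..o.
ooo..
o.ooo
oo..o
[7] ...oo
...oo
....o
o..o.
.....
.....
.o...
[8] o.ooo
o....
o....
....o
.....
.....
.....
[9] oo.oo
o..o.
o...o
.....
.....
.....
...oo
[10] .o...
..oo.
o...o
.....
.....
.....
..oo.
[11] .o...
ooooo
...oo
.....
.....
.....
..o..
[12] ....o
.o...
.o...
.....
.....
.....
.....
[13] .....
o....
.....
.....
.....
.....
.....

1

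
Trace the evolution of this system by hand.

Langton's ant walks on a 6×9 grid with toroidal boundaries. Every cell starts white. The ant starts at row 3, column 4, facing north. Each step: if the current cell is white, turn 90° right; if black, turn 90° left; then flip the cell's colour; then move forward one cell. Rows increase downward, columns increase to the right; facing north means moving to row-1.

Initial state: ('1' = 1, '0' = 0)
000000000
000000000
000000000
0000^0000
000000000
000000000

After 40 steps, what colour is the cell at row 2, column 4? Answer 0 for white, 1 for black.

1

0) 000000000
000000000
000000000
0000^0000
000000000
000000000
1) 000000000
000000000
000000000
00001>000
000000000
000000000
2) 000000000
000000000
000000000
000011000
00000v000
000000000
3) 000000000
000000000
000000000
000011000
0000<1000
000000000
4) 000000000
000000000
000000000
0000^1000
000011000
000000000
5) 000000000
000000000
000000000
000<01000
000011000
000000000
6) 000000000
000000000
000^00000
000101000
000011000
000000000
7) 000000000
000000000
0001>0000
000101000
000011000
000000000
8) 000000000
000000000
000110000
0001v1000
000011000
000000000
9) 000000000
000000000
000110000
000<11000
000011000
000000000
10) 000000000
000000000
000110000
000011000
000v11000
000000000
11) 000000000
000000000
000110000
000011000
00<111000
000000000
12) 000000000
000000000
000110000
00^011000
001111000
000000000
13) 000000000
000000000
000110000
001>11000
001111000
000000000
14) 000000000
000000000
000110000
001111000
001v11000
000000000
15) 000000000
000000000
000110000
001111000
0010>1000
000000000
16) 000000000
000000000
000110000
0011^1000
001001000
000000000
17) 000000000
000000000
000110000
001<01000
001001000
000000000
18) 000000000
000000000
000110000
001001000
001v01000
000000000
19) 000000000
000000000
000110000
001001000
00<101000
000000000
20) 000000000
000000000
000110000
001001000
000101000
00v000000
21) 000000000
000000000
000110000
001001000
000101000
0<1000000
22) 000000000
000000000
000110000
001001000
0^0101000
011000000
23) 000000000
000000000
000110000
001001000
01>101000
011000000
24) 000000000
000000000
000110000
001001000
011101000
01v000000
25) 000000000
000000000
000110000
001001000
011101000
010>00000
26) 000v00000
000000000
000110000
001001000
011101000
010100000
27) 00<100000
000000000
000110000
001001000
011101000
010100000
28) 001100000
000000000
000110000
001001000
011101000
01^100000
29) 001100000
000000000
000110000
001001000
011101000
011>00000
30) 001100000
000000000
000110000
001001000
011^01000
011000000
31) 001100000
000000000
000110000
001001000
01<001000
011000000
32) 001100000
000000000
000110000
001001000
010001000
01v000000
33) 001100000
000000000
000110000
001001000
010001000
010>00000
34) 001v00000
000000000
000110000
001001000
010001000
010100000
35) 0010>0000
000000000
000110000
001001000
010001000
010100000
36) 001010000
0000v0000
000110000
001001000
010001000
010100000
37) 001010000
000<10000
000110000
001001000
010001000
010100000
38) 001^10000
000110000
000110000
001001000
010001000
010100000
39) 0011>0000
000110000
000110000
001001000
010001000
010100000
40) 001100000
000110000
000110000
001001000
010001000
0101^0000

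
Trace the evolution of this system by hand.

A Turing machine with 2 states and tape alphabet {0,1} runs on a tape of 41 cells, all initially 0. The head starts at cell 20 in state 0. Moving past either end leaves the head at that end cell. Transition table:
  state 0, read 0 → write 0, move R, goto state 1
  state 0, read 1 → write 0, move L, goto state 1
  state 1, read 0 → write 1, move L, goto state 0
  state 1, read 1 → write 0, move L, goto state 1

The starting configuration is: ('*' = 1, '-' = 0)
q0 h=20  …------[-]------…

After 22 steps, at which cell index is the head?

14

t=0: q0 h=20  …------[-]------…
t=1: q1 h=21  …------[-]------…
t=2: q0 h=20  …------[-]*-----…
t=3: q1 h=21  …------[*]------…
t=4: q1 h=20  …------[-]------…
t=5: q0 h=19  …------[-]*-----…
t=6: q1 h=20  …------[*]------…
t=7: q1 h=19  …------[-]------…
t=8: q0 h=18  …------[-]*-----…
t=9: q1 h=19  …------[*]------…
t=10: q1 h=18  …------[-]------…
t=11: q0 h=17  …------[-]*-----…
t=12: q1 h=18  …------[*]------…
t=13: q1 h=17  …------[-]------…
t=14: q0 h=16  …------[-]*-----…
t=15: q1 h=17  …------[*]------…
t=16: q1 h=16  …------[-]------…
t=17: q0 h=15  …------[-]*-----…
t=18: q1 h=16  …------[*]------…
t=19: q1 h=15  …------[-]------…
t=20: q0 h=14  …------[-]*-----…
t=21: q1 h=15  …------[*]------…
t=22: q1 h=14  …------[-]------…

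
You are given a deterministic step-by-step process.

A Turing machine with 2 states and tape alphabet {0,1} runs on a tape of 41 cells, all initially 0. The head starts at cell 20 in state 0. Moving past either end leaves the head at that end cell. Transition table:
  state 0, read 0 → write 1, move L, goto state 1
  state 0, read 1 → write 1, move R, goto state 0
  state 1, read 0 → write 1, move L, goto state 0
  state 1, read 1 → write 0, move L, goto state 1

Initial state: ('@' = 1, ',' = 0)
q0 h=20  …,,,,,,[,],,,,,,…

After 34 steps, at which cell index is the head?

11

step 0: q0 h=20  …,,,,,,[,],,,,,,…
step 1: q1 h=19  …,,,,,,[,]@,,,,,…
step 2: q0 h=18  …,,,,,,[,]@@,,,,…
step 3: q1 h=17  …,,,,,,[,]@@@,,,…
step 4: q0 h=16  …,,,,,,[,]@@@@,,…
step 5: q1 h=15  …,,,,,,[,]@@@@@,…
step 6: q0 h=14  …,,,,,,[,]@@@@@@…
step 7: q1 h=13  …,,,,,,[,]@@@@@@…
step 8: q0 h=12  …,,,,,,[,]@@@@@@…
step 9: q1 h=11  …,,,,,,[,]@@@@@@…
step 10: q0 h=10  …,,,,,,[,]@@@@@@…
step 11: q1 h= 9  …,,,,,,[,]@@@@@@…
step 12: q0 h= 8  …,,,,,,[,]@@@@@@…
step 13: q1 h= 7  …,,,,,,[,]@@@@@@…
step 14: q0 h= 6  |,,,,,,[,]@@@@@@…
step 15: q1 h= 5  |,,,,,[,]@@@@@@…
step 16: q0 h= 4  |,,,,[,]@@@@@@…
step 17: q1 h= 3  |,,,[,]@@@@@@…
step 18: q0 h= 2  |,,[,]@@@@@@…
step 19: q1 h= 1  |,[,]@@@@@@…
step 20: q0 h= 0  |[,]@@@@@@…
step 21: q1 h= 0  |[@]@@@@@@…
step 22: q1 h= 0  |[,]@@@@@@…
step 23: q0 h= 0  |[@]@@@@@@…
step 24: q0 h= 1  |@[@]@@@@@@…
step 25: q0 h= 2  |@@[@]@@@@@@…
step 26: q0 h= 3  |@@@[@]@@@@@@…
step 27: q0 h= 4  |@@@@[@]@@@@@@…
step 28: q0 h= 5  |@@@@@[@]@@@@@@…
step 29: q0 h= 6  |@@@@@@[@]@@@@@@…
step 30: q0 h= 7  …@@@@@@[@]@@@@@@…
step 31: q0 h= 8  …@@@@@@[@]@@@@@@…
step 32: q0 h= 9  …@@@@@@[@]@@@@@@…
step 33: q0 h=10  …@@@@@@[@]@@@@@@…
step 34: q0 h=11  …@@@@@@[@]@@@@@@…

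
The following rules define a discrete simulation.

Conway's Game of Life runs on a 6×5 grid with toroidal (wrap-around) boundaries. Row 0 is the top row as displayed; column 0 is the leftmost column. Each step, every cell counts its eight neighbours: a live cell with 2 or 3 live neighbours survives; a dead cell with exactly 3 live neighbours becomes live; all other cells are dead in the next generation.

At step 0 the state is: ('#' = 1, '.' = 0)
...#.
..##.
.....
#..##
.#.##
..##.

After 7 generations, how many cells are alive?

13

[0] ...#.
..##.
.....
#..##
.#.##
..##.
[1] ....#
..##.
..#..
#.##.
.#...
.....
[2] ...#.
..##.
....#
..##.
.##..
.....
[3] ..##.
..###
....#
.###.
.###.
..#..
[4] .#..#
..#.#
##..#
##..#
.....
.....
[5] #..#.
..#.#
..#..
.#..#
#....
.....
[6] ...##
.##.#
###..
##...
#....
....#
[7] ..#.#
....#
...##
..#.#
##..#
#..##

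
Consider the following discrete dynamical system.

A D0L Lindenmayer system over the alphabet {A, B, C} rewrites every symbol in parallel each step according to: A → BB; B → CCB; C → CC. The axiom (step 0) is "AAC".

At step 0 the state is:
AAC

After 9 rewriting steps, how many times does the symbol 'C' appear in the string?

2552

[0] AAC
[1] BBBBCC
[2] CCBCCBCCBCCBCCCC
[3] CCCCCCBCCCCCCBCCCCCCBCCCCCCBCCCCCCCC
[4] CCCCCCCCCCCCCCBCCCCCCCCCCCCCCBCCCCCCCCCCCCCCBCCCCCCCCCCCCCCBCCCCCCCCCCCCCCCC
[5] CCCCCCCCCCCCCCCCCCCCCCCCCCCCCCBCCCCCCCCCCCCCCCCCCCCCCCCCCC…CCCCCCCCCCCCCCCCCCCCCCCCCBCCCCCCCCCCCCCCCCCCCCCCCCCCCCCCCC  (len 156)
[6] CCCCCCCCCCCCCCCCCCCCCCCCCCCCCCCCCCCCCCCCCCCCCCCCCCCCCCCCCC…CCCCCCCCCCCCCCCCCCCCCCCCCCCCCCCCCCCCCCCCCCCCCCCCCCCCCCCCCC  (len 316)
[7] CCCCCCCCCCCCCCCCCCCCCCCCCCCCCCCCCCCCCCCCCCCCCCCCCCCCCCCCCC…CCCCCCCCCCCCCCCCCCCCCCCCCCCCCCCCCCCCCCCCCCCCCCCCCCCCCCCCCC  (len 636)
[8] CCCCCCCCCCCCCCCCCCCCCCCCCCCCCCCCCCCCCCCCCCCCCCCCCCCCCCCCCC…CCCCCCCCCCCCCCCCCCCCCCCCCCCCCCCCCCCCCCCCCCCCCCCCCCCCCCCCCC  (len 1276)
[9] CCCCCCCCCCCCCCCCCCCCCCCCCCCCCCCCCCCCCCCCCCCCCCCCCCCCCCCCCC…CCCCCCCCCCCCCCCCCCCCCCCCCCCCCCCCCCCCCCCCCCCCCCCCCCCCCCCCCC  (len 2556)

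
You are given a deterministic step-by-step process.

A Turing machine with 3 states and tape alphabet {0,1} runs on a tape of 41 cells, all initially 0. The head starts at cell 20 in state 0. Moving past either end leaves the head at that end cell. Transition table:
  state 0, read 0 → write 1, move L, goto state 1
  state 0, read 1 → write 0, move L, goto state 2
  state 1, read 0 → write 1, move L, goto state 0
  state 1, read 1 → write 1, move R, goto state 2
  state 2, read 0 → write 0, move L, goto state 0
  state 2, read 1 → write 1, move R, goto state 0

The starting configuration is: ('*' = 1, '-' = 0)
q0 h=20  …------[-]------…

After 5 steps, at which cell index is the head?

15

t=0: q0 h=20  …------[-]------…
t=1: q1 h=19  …------[-]*-----…
t=2: q0 h=18  …------[-]**----…
t=3: q1 h=17  …------[-]***---…
t=4: q0 h=16  …------[-]****--…
t=5: q1 h=15  …------[-]*****-…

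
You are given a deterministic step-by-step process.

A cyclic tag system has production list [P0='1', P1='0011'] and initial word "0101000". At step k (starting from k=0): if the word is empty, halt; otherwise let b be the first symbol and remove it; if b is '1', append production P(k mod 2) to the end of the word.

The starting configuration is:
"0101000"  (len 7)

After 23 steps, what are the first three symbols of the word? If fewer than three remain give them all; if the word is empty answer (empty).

110

[0] "0101000"  (len 7)
[1] "101000"  (len 6)
[2] "010000011"  (len 9)
[3] "10000011"  (len 8)
[4] "00000110011"  (len 11)
[5] "0000110011"  (len 10)
[6] "000110011"  (len 9)
[7] "00110011"  (len 8)
[8] "0110011"  (len 7)
[9] "110011"  (len 6)
[10] "100110011"  (len 9)
[11] "001100111"  (len 9)
[12] "01100111"  (len 8)
[13] "1100111"  (len 7)
[14] "1001110011"  (len 10)
[15] "0011100111"  (len 10)
[16] "011100111"  (len 9)
[17] "11100111"  (len 8)
[18] "11001110011"  (len 11)
[19] "10011100111"  (len 11)
[20] "00111001110011"  (len 14)
[21] "0111001110011"  (len 13)
[22] "111001110011"  (len 12)
[23] "110011100111"  (len 12)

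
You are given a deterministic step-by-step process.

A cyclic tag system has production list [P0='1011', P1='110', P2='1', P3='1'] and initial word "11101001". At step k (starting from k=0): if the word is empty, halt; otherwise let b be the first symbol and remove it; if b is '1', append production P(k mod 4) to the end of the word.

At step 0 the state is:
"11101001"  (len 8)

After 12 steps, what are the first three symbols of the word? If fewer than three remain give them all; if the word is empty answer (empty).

t=0: "11101001"  (len 8)
t=1: "11010011011"  (len 11)
t=2: "1010011011110"  (len 13)
t=3: "0100110111101"  (len 13)
t=4: "100110111101"  (len 12)
t=5: "001101111011011"  (len 15)
t=6: "01101111011011"  (len 14)
t=7: "1101111011011"  (len 13)
t=8: "1011110110111"  (len 13)
t=9: "0111101101111011"  (len 16)
t=10: "111101101111011"  (len 15)
t=11: "111011011110111"  (len 15)
t=12: "110110111101111"  (len 15)

110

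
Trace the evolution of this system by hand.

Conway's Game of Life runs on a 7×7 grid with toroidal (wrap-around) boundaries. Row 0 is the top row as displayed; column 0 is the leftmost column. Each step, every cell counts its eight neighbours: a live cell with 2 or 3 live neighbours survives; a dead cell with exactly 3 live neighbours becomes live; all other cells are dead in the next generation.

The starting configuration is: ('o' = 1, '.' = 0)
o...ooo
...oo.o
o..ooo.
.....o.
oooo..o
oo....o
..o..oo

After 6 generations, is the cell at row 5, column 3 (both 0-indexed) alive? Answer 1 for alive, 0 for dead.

[0] o...ooo
...oo.o
o..ooo.
.....o.
oooo..o
oo....o
..o..oo
[1] o......
.......
...o...
.....o.
..o..o.
...o...
....o..
[2] .......
.......
.......
....o..
....o..
...oo..
.......
[3] .......
.......
.......
.......
....oo.
...oo..
.......
[4] .......
.......
.......
.......
...ooo.
...ooo.
.......
[5] .......
.......
.......
....o..
...o.o.
...o.o.
....o..
[6] .......
.......
.......
....o..
...o.o.
...o.o.
....o..

1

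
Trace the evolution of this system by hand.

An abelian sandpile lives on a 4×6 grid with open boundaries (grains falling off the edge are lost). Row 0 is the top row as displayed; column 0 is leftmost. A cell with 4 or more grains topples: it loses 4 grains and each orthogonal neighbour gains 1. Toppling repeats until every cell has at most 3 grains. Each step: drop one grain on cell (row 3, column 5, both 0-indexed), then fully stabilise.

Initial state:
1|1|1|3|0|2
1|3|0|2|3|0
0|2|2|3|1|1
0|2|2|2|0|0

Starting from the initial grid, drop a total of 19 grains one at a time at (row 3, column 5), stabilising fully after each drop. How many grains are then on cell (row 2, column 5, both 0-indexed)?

2

[0] 1|1|1|3|0|2
1|3|0|2|3|0
0|2|2|3|1|1
0|2|2|2|0|0
[1] 1|1|1|3|0|2
1|3|0|2|3|0
0|2|2|3|1|1
0|2|2|2|0|1
[2] 1|1|1|3|0|2
1|3|0|2|3|0
0|2|2|3|1|1
0|2|2|2|0|2
[3] 1|1|1|3|0|2
1|3|0|2|3|0
0|2|2|3|1|1
0|2|2|2|0|3
[4] 1|1|1|3|0|2
1|3|0|2|3|0
0|2|2|3|1|2
0|2|2|2|1|0
[5] 1|1|1|3|0|2
1|3|0|2|3|0
0|2|2|3|1|2
0|2|2|2|1|1
[6] 1|1|1|3|0|2
1|3|0|2|3|0
0|2|2|3|1|2
0|2|2|2|1|2
[7] 1|1|1|3|0|2
1|3|0|2|3|0
0|2|2|3|1|2
0|2|2|2|1|3
[8] 1|1|1|3|0|2
1|3|0|2|3|0
0|2|2|3|1|3
0|2|2|2|2|0
[9] 1|1|1|3|0|2
1|3|0|2|3|0
0|2|2|3|1|3
0|2|2|2|2|1
[10] 1|1|1|3|0|2
1|3|0|2|3|0
0|2|2|3|1|3
0|2|2|2|2|2
[11] 1|1|1|3|0|2
1|3|0|2|3|0
0|2|2|3|1|3
0|2|2|2|2|3
[12] 1|1|1|3|0|2
1|3|0|2|3|1
0|2|2|3|2|0
0|2|2|2|3|1
[13] 1|1|1|3|0|2
1|3|0|2|3|1
0|2|2|3|2|0
0|2|2|2|3|2
[14] 1|1|1|3|0|2
1|3|0|2|3|1
0|2|2|3|2|0
0|2|2|2|3|3
[15] 1|1|1|3|0|2
1|3|0|2|3|1
0|2|2|3|3|1
0|2|2|3|0|1
[16] 1|1|1|3|0|2
1|3|0|2|3|1
0|2|2|3|3|1
0|2|2|3|0|2
[17] 1|1|1|3|0|2
1|3|0|2|3|1
0|2|2|3|3|1
0|2|2|3|0|3
[18] 1|1|1|3|0|2
1|3|0|2|3|1
0|2|2|3|3|2
0|2|2|3|1|0
[19] 1|1|1|3|0|2
1|3|0|2|3|1
0|2|2|3|3|2
0|2|2|3|1|1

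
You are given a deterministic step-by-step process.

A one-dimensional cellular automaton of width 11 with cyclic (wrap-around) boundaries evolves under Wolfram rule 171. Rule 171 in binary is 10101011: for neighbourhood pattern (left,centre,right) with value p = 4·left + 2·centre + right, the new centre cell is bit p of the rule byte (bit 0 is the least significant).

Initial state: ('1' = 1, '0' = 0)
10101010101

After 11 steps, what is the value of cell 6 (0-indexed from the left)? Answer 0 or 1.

1

0) 10101010101
1) 01010101011
2) 10101010110
3) 01010101101
4) 10101011010
5) 01010110101
6) 10101101010
7) 01011010101
8) 10110101010
9) 01101010101
10) 11010101010
11) 10101010101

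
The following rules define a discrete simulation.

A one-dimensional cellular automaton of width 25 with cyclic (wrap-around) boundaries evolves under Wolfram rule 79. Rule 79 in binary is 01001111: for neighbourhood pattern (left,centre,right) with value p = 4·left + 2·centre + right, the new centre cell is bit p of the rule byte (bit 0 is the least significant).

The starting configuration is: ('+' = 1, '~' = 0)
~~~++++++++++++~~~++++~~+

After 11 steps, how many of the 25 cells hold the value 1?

14

[0] ~~~++++++++++++~~~++++~~+
[1] ~+++~~~~~~~~~~+~+++~~+~++
[2] ~+~+~++++++++++~+~+~++~++
[3] ~+~+~+~~~~~~~~+~+~+~++~++
[4] ~+~+~+~++++++++~+~+~++~++
[5] ~+~+~+~+~~~~~~+~+~+~++~++
[6] ~+~+~+~+~++++++~+~+~++~++
[7] ~+~+~+~+~+~~~~+~+~+~++~++
[8] ~+~+~+~+~+~++++~+~+~++~++
[9] ~+~+~+~+~+~+~~+~+~+~++~++
[10] ~+~+~+~+~+~+~++~+~+~++~++
[11] ~+~+~+~+~+~+~++~+~+~++~++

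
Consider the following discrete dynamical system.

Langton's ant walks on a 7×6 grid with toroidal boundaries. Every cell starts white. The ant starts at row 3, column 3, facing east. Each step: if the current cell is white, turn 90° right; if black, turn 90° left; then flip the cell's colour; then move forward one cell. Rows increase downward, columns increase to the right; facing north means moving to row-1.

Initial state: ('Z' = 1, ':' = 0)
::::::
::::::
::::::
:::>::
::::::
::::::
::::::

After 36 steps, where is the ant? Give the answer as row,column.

3,5

[0] ::::::
::::::
::::::
:::>::
::::::
::::::
::::::
[1] ::::::
::::::
::::::
:::Z::
:::v::
::::::
::::::
[2] ::::::
::::::
::::::
:::Z::
::<Z::
::::::
::::::
[3] ::::::
::::::
::::::
::^Z::
::ZZ::
::::::
::::::
[4] ::::::
::::::
::::::
::Z>::
::ZZ::
::::::
::::::
[5] ::::::
::::::
:::^::
::Z:::
::ZZ::
::::::
::::::
[6] ::::::
::::::
:::Z>:
::Z:::
::ZZ::
::::::
::::::
[7] ::::::
::::::
:::ZZ:
::Z:v:
::ZZ::
::::::
::::::
[8] ::::::
::::::
:::ZZ:
::Z<Z:
::ZZ::
::::::
::::::
[9] ::::::
::::::
:::^Z:
::ZZZ:
::ZZ::
::::::
::::::
[10] ::::::
::::::
::<:Z:
::ZZZ:
::ZZ::
::::::
::::::
[11] ::::::
::^:::
::Z:Z:
::ZZZ:
::ZZ::
::::::
::::::
[12] ::::::
::Z>::
::Z:Z:
::ZZZ:
::ZZ::
::::::
::::::
[13] ::::::
::ZZ::
::ZvZ:
::ZZZ:
::ZZ::
::::::
::::::
[14] ::::::
::ZZ::
::<ZZ:
::ZZZ:
::ZZ::
::::::
::::::
[15] ::::::
::ZZ::
:::ZZ:
::vZZ:
::ZZ::
::::::
::::::
[16] ::::::
::ZZ::
:::ZZ:
:::>Z:
::ZZ::
::::::
::::::
[17] ::::::
::ZZ::
:::^Z:
::::Z:
::ZZ::
::::::
::::::
[18] ::::::
::ZZ::
::<:Z:
::::Z:
::ZZ::
::::::
::::::
[19] ::::::
::^Z::
::Z:Z:
::::Z:
::ZZ::
::::::
::::::
[20] ::::::
:<:Z::
::Z:Z:
::::Z:
::ZZ::
::::::
::::::
[21] :^::::
:Z:Z::
::Z:Z:
::::Z:
::ZZ::
::::::
::::::
[22] :Z>:::
:Z:Z::
::Z:Z:
::::Z:
::ZZ::
::::::
::::::
[23] :ZZ:::
:ZvZ::
::Z:Z:
::::Z:
::ZZ::
::::::
::::::
[24] :ZZ:::
:<ZZ::
::Z:Z:
::::Z:
::ZZ::
::::::
::::::
[25] :ZZ:::
::ZZ::
:vZ:Z:
::::Z:
::ZZ::
::::::
::::::
[26] :ZZ:::
::ZZ::
<ZZ:Z:
::::Z:
::ZZ::
::::::
::::::
[27] :ZZ:::
^:ZZ::
ZZZ:Z:
::::Z:
::ZZ::
::::::
::::::
[28] :ZZ:::
Z>ZZ::
ZZZ:Z:
::::Z:
::ZZ::
::::::
::::::
[29] :ZZ:::
ZZZZ::
ZvZ:Z:
::::Z:
::ZZ::
::::::
::::::
[30] :ZZ:::
ZZZZ::
Z:>:Z:
::::Z:
::ZZ::
::::::
::::::
[31] :ZZ:::
ZZ^Z::
Z:::Z:
::::Z:
::ZZ::
::::::
::::::
[32] :ZZ:::
Z<:Z::
Z:::Z:
::::Z:
::ZZ::
::::::
::::::
[33] :ZZ:::
Z::Z::
Zv::Z:
::::Z:
::ZZ::
::::::
::::::
[34] :ZZ:::
Z::Z::
<Z::Z:
::::Z:
::ZZ::
::::::
::::::
[35] :ZZ:::
Z::Z::
:Z::Z:
v:::Z:
::ZZ::
::::::
::::::
[36] :ZZ:::
Z::Z::
:Z::Z:
Z:::Z<
::ZZ::
::::::
::::::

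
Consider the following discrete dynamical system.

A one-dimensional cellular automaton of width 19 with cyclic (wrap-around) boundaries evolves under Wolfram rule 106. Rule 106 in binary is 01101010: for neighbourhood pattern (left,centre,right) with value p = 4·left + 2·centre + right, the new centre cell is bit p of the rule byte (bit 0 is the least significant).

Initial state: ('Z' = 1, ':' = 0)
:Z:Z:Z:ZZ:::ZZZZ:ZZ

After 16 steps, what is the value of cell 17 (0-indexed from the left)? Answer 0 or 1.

k=0  :Z:Z:Z:ZZ:::ZZZZ:ZZ
k=1  Z:Z:Z:ZZZ::ZZ::ZZZZ
k=2  ZZ:Z:ZZ:Z:ZZZ:ZZ:::
k=3  ZZZ:ZZZZ:ZZ:ZZZZ::Z
k=4  ::ZZZ::ZZZZZZ::Z:ZZ
k=5  :ZZ:Z:ZZ::::Z:Z:ZZZ
k=6  ZZZZ:ZZZ:::Z:Z:ZZ:Z
k=7  :::ZZZ:Z::Z:Z:ZZZZZ
k=8  ::ZZ:ZZ::Z:Z:ZZ:::Z
k=9  :ZZZZZZ:Z:Z:ZZZ::Z:
k=10  ZZ::::ZZ:Z:ZZ:Z:Z::
k=11  ZZ:::ZZZZ:ZZZZ:Z::Z
k=12  :Z::ZZ::ZZZ::ZZ::ZZ
k=13  Z::ZZZ:ZZ:Z:ZZZ:ZZZ
k=14  Z:ZZ:ZZZZZ:ZZ:ZZZ::
k=15  :ZZZZZ:::ZZZZZZ:Z:Z
k=16  ZZ:::Z::ZZ::::ZZ:Z:

1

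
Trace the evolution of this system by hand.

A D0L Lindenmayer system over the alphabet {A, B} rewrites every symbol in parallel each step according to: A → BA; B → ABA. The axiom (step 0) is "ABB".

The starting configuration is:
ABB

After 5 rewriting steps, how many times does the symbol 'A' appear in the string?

[0] ABB
[1] BAABAABA
[2] ABABABAABABABAABABA
[3] BAABABAABABAABABABAABABAABABAABABABAABABAABABA
[4] ABABABAABABAABABABAABABAABABABAABABAABABAABABABAABABAABABABAABABAABABABAABABAABABAABABABAABABAABABABAABABAABABA
[5] BAABABAABABAABABABAABABAABABABAABABAABABAABABABAABABAABABA…ABABABAABABAABABABAABABAABABAABABABAABABAABABABAABABAABABA  (len 268)

157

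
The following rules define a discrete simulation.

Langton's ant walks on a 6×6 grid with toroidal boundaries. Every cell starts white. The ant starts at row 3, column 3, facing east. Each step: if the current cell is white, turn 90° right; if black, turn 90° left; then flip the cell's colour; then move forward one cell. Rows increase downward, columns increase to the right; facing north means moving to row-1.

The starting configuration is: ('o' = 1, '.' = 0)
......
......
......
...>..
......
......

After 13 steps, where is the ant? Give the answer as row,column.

[0] ......
......
......
...>..
......
......
[1] ......
......
......
...o..
...v..
......
[2] ......
......
......
...o..
..<o..
......
[3] ......
......
......
..^o..
..oo..
......
[4] ......
......
......
..o>..
..oo..
......
[5] ......
......
...^..
..o...
..oo..
......
[6] ......
......
...o>.
..o...
..oo..
......
[7] ......
......
...oo.
..o.v.
..oo..
......
[8] ......
......
...oo.
..o<o.
..oo..
......
[9] ......
......
...^o.
..ooo.
..oo..
......
[10] ......
......
..<.o.
..ooo.
..oo..
......
[11] ......
..^...
..o.o.
..ooo.
..oo..
......
[12] ......
..o>..
..o.o.
..ooo.
..oo..
......
[13] ......
..oo..
..ovo.
..ooo.
..oo..
......

2,3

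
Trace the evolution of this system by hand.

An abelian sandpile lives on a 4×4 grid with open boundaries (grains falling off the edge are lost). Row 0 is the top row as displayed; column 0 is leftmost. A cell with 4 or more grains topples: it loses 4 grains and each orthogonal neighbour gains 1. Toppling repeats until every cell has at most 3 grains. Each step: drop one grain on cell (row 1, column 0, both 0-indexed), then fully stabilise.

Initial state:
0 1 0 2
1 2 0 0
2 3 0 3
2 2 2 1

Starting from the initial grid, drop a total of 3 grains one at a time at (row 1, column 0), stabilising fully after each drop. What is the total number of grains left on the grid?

23

[0] 0 1 0 2
1 2 0 0
2 3 0 3
2 2 2 1
[1] 0 1 0 2
2 2 0 0
2 3 0 3
2 2 2 1
[2] 0 1 0 2
3 2 0 0
2 3 0 3
2 2 2 1
[3] 1 1 0 2
0 3 0 0
3 3 0 3
2 2 2 1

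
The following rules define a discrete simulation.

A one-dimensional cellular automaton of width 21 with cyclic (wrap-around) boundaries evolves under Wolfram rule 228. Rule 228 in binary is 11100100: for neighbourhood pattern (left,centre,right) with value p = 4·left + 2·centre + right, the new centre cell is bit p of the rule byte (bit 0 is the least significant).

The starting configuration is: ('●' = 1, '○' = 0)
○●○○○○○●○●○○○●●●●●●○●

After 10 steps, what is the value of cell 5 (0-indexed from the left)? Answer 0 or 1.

0

0) ○●○○○○○●○●○○○●●●●●●○●
1) ●●○○○○○●●●○○○○●●●●●●●
2) ●●○○○○○○●●○○○○○●●●●●●
3) ●●○○○○○○○●○○○○○○●●●●●
4) ●●○○○○○○○●○○○○○○○●●●●
5) ●●○○○○○○○●○○○○○○○○●●●
6) ●●○○○○○○○●○○○○○○○○○●●
7) ●●○○○○○○○●○○○○○○○○○○●
8) ●●○○○○○○○●○○○○○○○○○○○
9) ○●○○○○○○○●○○○○○○○○○○○
10) ○●○○○○○○○●○○○○○○○○○○○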